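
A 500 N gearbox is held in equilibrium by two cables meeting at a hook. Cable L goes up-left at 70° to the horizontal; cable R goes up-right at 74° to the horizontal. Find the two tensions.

T_L = 234.5 N, T_R = 290.9 N

ΣF_x = 0: −T_L·cos70° + T_R·cos74° = 0 → T_R = 1.24083·T_L.
ΣF_y = 0: T_L·sin70° + T_R·sin74° = 500.
Substitute: T_L·(0.939693 + 1.24083·0.961262) = 500 → T_L = 234.471 ≈ 234.5 N.
Then T_R = 1.24083 × 234.471 = 290.9 N.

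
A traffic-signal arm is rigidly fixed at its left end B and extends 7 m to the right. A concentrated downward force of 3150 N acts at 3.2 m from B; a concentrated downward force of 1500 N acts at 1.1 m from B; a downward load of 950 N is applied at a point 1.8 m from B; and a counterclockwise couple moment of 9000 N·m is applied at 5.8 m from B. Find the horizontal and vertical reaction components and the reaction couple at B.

ΣF_x = 0: B_x = 0.
ΣF_y = 0: B_y − 3150 − 1500 − 950 = 0 → B_y = 5600 N.
ΣM about B: M_B − 3150·3.2 − 1500·1.1 − 950·1.8 + 9000 = 0 → M_B = 4440 N·m.

B_x = 0, B_y = 5600 N, M_B = 4440 N·m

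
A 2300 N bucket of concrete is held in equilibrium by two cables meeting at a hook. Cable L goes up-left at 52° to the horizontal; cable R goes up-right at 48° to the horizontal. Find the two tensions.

T_L = 1563 N, T_R = 1438 N

ΣF_x = 0: −T_L·cos52° + T_R·cos48° = 0 → T_R = 0.920092·T_L.
ΣF_y = 0: T_L·sin52° + T_R·sin48° = 2300.
Substitute: T_L·(0.788011 + 0.920092·0.743145) = 2300 → T_L = 1562.74 ≈ 1563 N.
Then T_R = 0.920092 × 1562.74 = 1438 N.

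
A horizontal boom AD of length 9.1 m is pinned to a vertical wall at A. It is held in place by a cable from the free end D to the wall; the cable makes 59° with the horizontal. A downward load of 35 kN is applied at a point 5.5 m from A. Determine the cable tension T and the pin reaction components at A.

T = 24.68 kN, A_x = 12.71 kN, A_y = 13.85 kN

ΣM about A: T·sin59°·9.1 − 35·5.5 = 0 → T = 192.5/(9.1·0.857167) = 24.6788 ≈ 24.68 kN.
ΣF_x = 0: A_x − T·cos59° = 0 → A_x = 24.6788 × 0.515038 = 12.71 kN.
ΣF_y = 0: A_y + T·sin59° − 35 = 0 → A_y = 35 − 24.6788 × 0.857167 = 13.85 kN.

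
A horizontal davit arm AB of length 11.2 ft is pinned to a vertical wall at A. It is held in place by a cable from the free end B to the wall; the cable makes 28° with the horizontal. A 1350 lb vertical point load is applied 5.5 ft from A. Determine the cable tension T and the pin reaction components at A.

ΣM about A: T·sin28°·11.2 − 1350·5.5 = 0 → T = 7425/(11.2·0.469472) = 1412.11 ≈ 1412 lb.
ΣF_x = 0: A_x − T·cos28° = 0 → A_x = 1412.11 × 0.882948 = 1247 lb.
ΣF_y = 0: A_y + T·sin28° − 1350 = 0 → A_y = 1350 − 1412.11 × 0.469472 = 687.1 lb.

T = 1412 lb, A_x = 1247 lb, A_y = 687.1 lb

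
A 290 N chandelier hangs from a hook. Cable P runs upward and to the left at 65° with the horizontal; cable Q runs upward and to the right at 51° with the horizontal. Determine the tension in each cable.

T_P = 203.1 N, T_Q = 136.4 N

ΣF_x = 0: −T_P·cos65° + T_Q·cos51° = 0 → T_Q = 0.671547·T_P.
ΣF_y = 0: T_P·sin65° + T_Q·sin51° = 290.
Substitute: T_P·(0.906308 + 0.671547·0.777146) = 290 → T_P = 203.053 ≈ 203.1 N.
Then T_Q = 0.671547 × 203.053 = 136.4 N.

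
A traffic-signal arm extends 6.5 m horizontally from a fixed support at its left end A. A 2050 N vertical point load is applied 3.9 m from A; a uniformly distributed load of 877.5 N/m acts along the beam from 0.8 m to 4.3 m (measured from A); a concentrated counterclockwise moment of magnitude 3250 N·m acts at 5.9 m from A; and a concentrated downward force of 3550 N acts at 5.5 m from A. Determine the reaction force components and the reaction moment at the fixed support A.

A_x = 0, A_y = 8671 N, M_A = 32100 N·m

Resultant of the distributed load: 877.5 × 3.5 = 3071.25 N at 2.55 m from A.
ΣF_x = 0: A_x = 0.
ΣF_y = 0: A_y − 2050 − 877.5·3.5 − 3550 = 0 → A_y = 8671 N.
ΣM about A: M_A − 2050·3.9 − (877.5·3.5)·2.55 + 3250 − 3550·5.5 = 0 → M_A = 32100 N·m.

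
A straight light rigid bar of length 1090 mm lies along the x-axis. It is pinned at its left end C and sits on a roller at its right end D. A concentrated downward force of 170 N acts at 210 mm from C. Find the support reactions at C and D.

Moments about C: D_y·1090 − 170·210 = 0 → D_y = 35700/1090 = 32.7523 ≈ 32.75 N.
ΣF_y = 0: C_y + 32.7523 − 170 = 0 → C_y = 137.2 N.
ΣF_x = 0: no horizontal applied forces, so C_x = 0.

C_x = 0, C_y = 137.2 N, D_y = 32.75 N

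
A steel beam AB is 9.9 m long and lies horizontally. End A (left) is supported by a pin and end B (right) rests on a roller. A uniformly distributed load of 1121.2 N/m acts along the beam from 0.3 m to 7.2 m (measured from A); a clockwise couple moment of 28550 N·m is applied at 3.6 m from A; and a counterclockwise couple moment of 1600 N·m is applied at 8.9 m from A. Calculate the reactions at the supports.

A_x = 0, A_y = 2084 N, B_y = 5653 N

Resultant of the distributed load: 1121.2 × 6.9 = 7736.28 N at 3.75 m from A.
ΣM about A: B_y·9.9 − (1121.2·6.9)·3.75 − 28550 + 1600 = 0 → B_y = 55961.05/9.9 = 5652.63 ≈ 5653 N.
ΣF_y = 0: A_y + 5652.63 − 1121.2·6.9 = 0 → A_y = 2084 N.
ΣF_x = 0: no horizontal applied forces, so A_x = 0.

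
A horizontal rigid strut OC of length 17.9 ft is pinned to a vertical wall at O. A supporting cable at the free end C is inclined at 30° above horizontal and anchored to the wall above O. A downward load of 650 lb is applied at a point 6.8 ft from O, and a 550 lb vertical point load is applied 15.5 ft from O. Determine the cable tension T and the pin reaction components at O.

ΣM about O: T·sin30°·17.9 − 650·6.8 − 550·15.5 = 0 → T = 12945/(17.9·0.5) = 1446.37 ≈ 1446 lb.
ΣF_x = 0: O_x − T·cos30° = 0 → O_x = 1446.37 × 0.866025 = 1253 lb.
ΣF_y = 0: O_y + T·sin30° − 650 − 550 = 0 → O_y = 1200 − 1446.37 × 0.5 = 476.8 lb.

T = 1446 lb, O_x = 1253 lb, O_y = 476.8 lb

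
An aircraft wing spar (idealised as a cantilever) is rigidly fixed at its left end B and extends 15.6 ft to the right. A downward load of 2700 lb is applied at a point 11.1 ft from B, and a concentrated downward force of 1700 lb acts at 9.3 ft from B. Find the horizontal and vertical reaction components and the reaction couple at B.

B_x = 0, B_y = 4400 lb, M_B = 45780 lb·ft

ΣF_x = 0: B_x = 0.
ΣF_y = 0: B_y − 2700 − 1700 = 0 → B_y = 4400 lb.
ΣM about B: M_B − 2700·11.1 − 1700·9.3 = 0 → M_B = 45780 lb·ft.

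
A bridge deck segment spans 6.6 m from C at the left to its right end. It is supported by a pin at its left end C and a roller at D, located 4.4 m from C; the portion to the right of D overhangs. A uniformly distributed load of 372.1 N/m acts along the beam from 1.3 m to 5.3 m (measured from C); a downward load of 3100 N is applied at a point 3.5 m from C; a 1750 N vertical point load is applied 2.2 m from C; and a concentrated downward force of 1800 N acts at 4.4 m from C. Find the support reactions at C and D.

Resultant of the distributed load: 372.1 × 4 = 1488.4 N at 3.3 m from C.
Taking moments about C: D_y·4.4 − (372.1·4)·3.3 − 3100·3.5 − 1750·2.2 − 1800·4.4 = 0 → D_y = 27531.72/4.4 = 6257.21 ≈ 6257 N.
ΣF_y = 0: C_y + 6257.21 − 372.1·4 − 3100 − 1750 − 1800 = 0 → C_y = 1881 N.
ΣF_x = 0: no horizontal applied forces, so C_x = 0.

C_x = 0, C_y = 1881 N, D_y = 6257 N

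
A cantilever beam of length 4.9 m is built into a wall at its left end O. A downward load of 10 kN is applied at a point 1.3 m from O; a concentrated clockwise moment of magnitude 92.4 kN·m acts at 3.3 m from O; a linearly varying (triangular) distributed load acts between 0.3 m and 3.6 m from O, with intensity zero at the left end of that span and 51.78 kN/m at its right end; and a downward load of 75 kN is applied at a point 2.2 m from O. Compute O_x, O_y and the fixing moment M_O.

O_x = 0, O_y = 170.4 kN, M_O = 484.0 kN·m

Resultant of the triangular load: ½ × 51.78 × 3.3 = 85.437 kN, acting at 2.5 m from O (one-third of the span from the peak).
ΣF_x = 0: O_x = 0.
ΣF_y = 0: O_y − 10 − ½·51.78·3.3 − 75 = 0 → O_y = 170.4 kN.
ΣM about O: M_O − 10·1.3 − 92.4 − (½·51.78·3.3)·2.5 − 75·2.2 = 0 → M_O = 484.0 kN·m.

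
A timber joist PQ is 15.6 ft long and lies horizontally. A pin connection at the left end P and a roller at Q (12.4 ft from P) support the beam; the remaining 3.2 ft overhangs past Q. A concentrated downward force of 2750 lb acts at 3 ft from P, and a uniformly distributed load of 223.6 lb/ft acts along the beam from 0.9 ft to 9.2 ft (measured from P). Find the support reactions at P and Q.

Resultant of the distributed load: 223.6 × 8.3 = 1855.88 lb at 5.05 ft from P.
Moments about P: Q_y·12.4 − 2750·3 − (223.6·8.3)·5.05 = 0 → Q_y = 17622.194/12.4 = 1421.14 ≈ 1421 lb.
ΣF_y = 0: P_y + 1421.14 − 2750 − 223.6·8.3 = 0 → P_y = 3185 lb.
ΣF_x = 0: no horizontal applied forces, so P_x = 0.

P_x = 0, P_y = 3185 lb, Q_y = 1421 lb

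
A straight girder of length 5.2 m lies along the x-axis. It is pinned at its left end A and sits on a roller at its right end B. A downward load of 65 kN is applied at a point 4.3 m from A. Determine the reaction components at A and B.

A_x = 0, A_y = 11.25 kN, B_y = 53.75 kN

Moments about A: B_y·5.2 − 65·4.3 = 0 → B_y = 279.5/5.2 = 53.75 kN.
ΣF_y = 0: A_y + 53.75 − 65 = 0 → A_y = 11.25 kN.
ΣF_x = 0: no horizontal applied forces, so A_x = 0.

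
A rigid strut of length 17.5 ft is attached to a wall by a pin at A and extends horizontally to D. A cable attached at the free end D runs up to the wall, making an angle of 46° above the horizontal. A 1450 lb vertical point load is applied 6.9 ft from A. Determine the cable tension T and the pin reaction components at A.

ΣM about A: T·sin46°·17.5 − 1450·6.9 = 0 → T = 10005/(17.5·0.71934) = 794.776 ≈ 794.8 lb.
ΣF_x = 0: A_x − T·cos46° = 0 → A_x = 794.776 × 0.694658 = 552.1 lb.
ΣF_y = 0: A_y + T·sin46° − 1450 = 0 → A_y = 1450 − 794.776 × 0.71934 = 878.3 lb.

T = 794.8 lb, A_x = 552.1 lb, A_y = 878.3 lb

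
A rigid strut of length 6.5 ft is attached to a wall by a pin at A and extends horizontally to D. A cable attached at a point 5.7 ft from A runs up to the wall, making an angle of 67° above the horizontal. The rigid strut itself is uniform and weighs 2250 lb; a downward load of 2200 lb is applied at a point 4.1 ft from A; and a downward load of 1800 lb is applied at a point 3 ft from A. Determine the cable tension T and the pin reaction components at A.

ΣM about A: T·sin67°·5.7 − 2250·3.25 − 2200·4.1 − 1800·3 = 0 → T = 21732.5/(5.7·0.920505) = 4141.99 ≈ 4142 lb.
ΣF_x = 0: A_x − T·cos67° = 0 → A_x = 4141.99 × 0.390731 = 1618 lb.
ΣF_y = 0: A_y + T·sin67° − 2250 − 2200 − 1800 = 0 → A_y = 6250 − 4141.99 × 0.920505 = 2437 lb.

T = 4142 lb, A_x = 1618 lb, A_y = 2437 lb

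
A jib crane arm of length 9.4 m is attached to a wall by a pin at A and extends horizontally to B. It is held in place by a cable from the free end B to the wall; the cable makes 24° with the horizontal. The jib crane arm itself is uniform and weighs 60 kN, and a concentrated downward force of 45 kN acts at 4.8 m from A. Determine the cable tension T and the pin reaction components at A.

ΣM about A: T·sin24°·9.4 − 60·4.7 − 45·4.8 = 0 → T = 498/(9.4·0.406737) = 130.253 ≈ 130.3 kN.
ΣF_x = 0: A_x − T·cos24° = 0 → A_x = 130.253 × 0.913545 = 119.0 kN.
ΣF_y = 0: A_y + T·sin24° − 60 − 45 = 0 → A_y = 105 − 130.253 × 0.406737 = 52.02 kN.

T = 130.3 kN, A_x = 119.0 kN, A_y = 52.02 kN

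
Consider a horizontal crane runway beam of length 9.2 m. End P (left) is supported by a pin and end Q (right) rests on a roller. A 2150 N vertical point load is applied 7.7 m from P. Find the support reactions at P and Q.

ΣM about P: Q_y·9.2 − 2150·7.7 = 0 → Q_y = 16555/9.2 = 1799.46 ≈ 1799 N.
ΣF_y = 0: P_y + 1799.46 − 2150 = 0 → P_y = 350.5 N.
ΣF_x = 0: no horizontal applied forces, so P_x = 0.

P_x = 0, P_y = 350.5 N, Q_y = 1799 N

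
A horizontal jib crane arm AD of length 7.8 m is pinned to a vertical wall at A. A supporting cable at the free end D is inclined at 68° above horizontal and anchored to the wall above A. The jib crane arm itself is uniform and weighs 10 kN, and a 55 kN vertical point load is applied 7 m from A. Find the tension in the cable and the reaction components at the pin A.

ΣM about A: T·sin68°·7.8 − 10·3.9 − 55·7 = 0 → T = 424/(7.8·0.927184) = 58.628 ≈ 58.63 kN.
ΣF_x = 0: A_x − T·cos68° = 0 → A_x = 58.628 × 0.374607 = 21.96 kN.
ΣF_y = 0: A_y + T·sin68° − 10 − 55 = 0 → A_y = 65 − 58.628 × 0.927184 = 10.64 kN.

T = 58.63 kN, A_x = 21.96 kN, A_y = 10.64 kN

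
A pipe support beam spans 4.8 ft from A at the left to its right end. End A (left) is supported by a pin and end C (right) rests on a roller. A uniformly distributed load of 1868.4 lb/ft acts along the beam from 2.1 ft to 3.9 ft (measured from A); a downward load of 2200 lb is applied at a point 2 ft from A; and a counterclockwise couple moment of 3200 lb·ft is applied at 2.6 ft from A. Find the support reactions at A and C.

A_x = 0, A_y = 3211 lb, C_y = 2352 lb

Resultant of the distributed load: 1868.4 × 1.8 = 3363.12 lb at 3 ft from A.
ΣM about A: C_y·4.8 − (1868.4·1.8)·3 − 2200·2 + 3200 = 0 → C_y = 11289.36/4.8 = 2351.95 ≈ 2352 lb.
ΣF_y = 0: A_y + 2351.95 − 1868.4·1.8 − 2200 = 0 → A_y = 3211 lb.
ΣF_x = 0: no horizontal applied forces, so A_x = 0.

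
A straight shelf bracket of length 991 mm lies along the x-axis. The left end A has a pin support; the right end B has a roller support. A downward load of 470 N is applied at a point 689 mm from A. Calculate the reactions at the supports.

Moments about A: B_y·991 − 470·689 = 0 → B_y = 323830/991 = 326.771 ≈ 326.8 N.
ΣF_y = 0: A_y + 326.771 − 470 = 0 → A_y = 143.2 N.
ΣF_x = 0: no horizontal applied forces, so A_x = 0.

A_x = 0, A_y = 143.2 N, B_y = 326.8 N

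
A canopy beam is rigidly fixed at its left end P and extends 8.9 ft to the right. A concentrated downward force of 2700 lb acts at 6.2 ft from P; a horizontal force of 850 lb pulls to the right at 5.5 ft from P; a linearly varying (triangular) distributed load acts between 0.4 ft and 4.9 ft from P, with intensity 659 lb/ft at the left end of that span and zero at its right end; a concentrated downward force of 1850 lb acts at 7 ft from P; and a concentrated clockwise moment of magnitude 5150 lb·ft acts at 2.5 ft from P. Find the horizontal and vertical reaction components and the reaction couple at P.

P_x = -850.0 lb, P_y = 6033 lb, M_P = 37660 lb·ft

Resultant of the triangular load: ½ × 659 × 4.5 = 1482.75 lb, acting at 1.9 ft from P (one-third of the span from the peak).
ΣF_x = 0: P_x + 850 = 0 → P_x = -850.0 lb.
ΣF_y = 0: P_y − 2700 − ½·659·4.5 − 1850 = 0 → P_y = 6033 lb.
ΣM about P: M_P − 2700·6.2 − (½·659·4.5)·1.9 − 1850·7 − 5150 = 0 → M_P = 37660 lb·ft.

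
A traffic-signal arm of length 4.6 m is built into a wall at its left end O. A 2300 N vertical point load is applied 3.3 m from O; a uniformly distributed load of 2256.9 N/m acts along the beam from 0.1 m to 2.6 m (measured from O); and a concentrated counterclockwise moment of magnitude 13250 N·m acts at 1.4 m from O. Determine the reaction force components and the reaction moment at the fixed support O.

O_x = 0, O_y = 7942 N, M_O = 1957 N·m

Resultant of the distributed load: 2256.9 × 2.5 = 5642.25 N at 1.35 m from O.
ΣF_x = 0: O_x = 0.
ΣF_y = 0: O_y − 2300 − 2256.9·2.5 = 0 → O_y = 7942 N.
ΣM about O: M_O − 2300·3.3 − (2256.9·2.5)·1.35 + 13250 = 0 → M_O = 1957 N·m.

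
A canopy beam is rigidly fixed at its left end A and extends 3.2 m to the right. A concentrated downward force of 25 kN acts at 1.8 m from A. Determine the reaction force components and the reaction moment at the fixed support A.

A_x = 0, A_y = 25.00 kN, M_A = 45.00 kN·m

ΣF_x = 0: A_x = 0.
ΣF_y = 0: A_y − 25 = 0 → A_y = 25.00 kN.
ΣM about A: M_A − 25·1.8 = 0 → M_A = 45.00 kN·m.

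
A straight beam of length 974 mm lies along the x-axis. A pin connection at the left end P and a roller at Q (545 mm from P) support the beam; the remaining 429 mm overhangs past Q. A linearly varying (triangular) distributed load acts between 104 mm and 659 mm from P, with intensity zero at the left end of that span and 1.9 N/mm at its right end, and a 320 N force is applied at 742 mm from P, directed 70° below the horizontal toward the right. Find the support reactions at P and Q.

P_x = -109.4 N, P_y = -40.01 N, Q_y = 868.0 N

Resultant of the triangular load: ½ × 1.9 × 555 = 527.25 N, acting at 474 mm from P (one-third of the span from the peak).
ΣM about P: Q_y·545 − (½·1.9·555)·474 − 320·sin70°·742 = 0 → Q_y = 473037/545 = 867.958 ≈ 868.0 N.
ΣF_y = 0: P_y + 867.958 − ½·1.9·555 − 320·sin70° = 0 → P_y = -40.01 N.
ΣF_x = 0: P_x + 320·cos70° = 0 → P_x = -109.4 N.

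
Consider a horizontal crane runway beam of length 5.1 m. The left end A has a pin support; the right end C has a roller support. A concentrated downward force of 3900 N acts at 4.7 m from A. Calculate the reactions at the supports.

Taking moments about A: C_y·5.1 − 3900·4.7 = 0 → C_y = 18330/5.1 = 3594.12 ≈ 3594 N.
ΣF_y = 0: A_y + 3594.12 − 3900 = 0 → A_y = 305.9 N.
ΣF_x = 0: no horizontal applied forces, so A_x = 0.

A_x = 0, A_y = 305.9 N, C_y = 3594 N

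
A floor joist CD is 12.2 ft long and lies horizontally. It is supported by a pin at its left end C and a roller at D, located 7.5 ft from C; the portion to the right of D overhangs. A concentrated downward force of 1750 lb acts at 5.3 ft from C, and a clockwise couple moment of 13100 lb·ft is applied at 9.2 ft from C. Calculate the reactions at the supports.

C_x = 0, C_y = -1233 lb, D_y = 2983 lb

Taking moments about C: D_y·7.5 − 1750·5.3 − 13100 = 0 → D_y = 22375/7.5 = 2983.33 ≈ 2983 lb.
ΣF_y = 0: C_y + 2983.33 − 1750 = 0 → C_y = -1233 lb.
ΣF_x = 0: no horizontal applied forces, so C_x = 0.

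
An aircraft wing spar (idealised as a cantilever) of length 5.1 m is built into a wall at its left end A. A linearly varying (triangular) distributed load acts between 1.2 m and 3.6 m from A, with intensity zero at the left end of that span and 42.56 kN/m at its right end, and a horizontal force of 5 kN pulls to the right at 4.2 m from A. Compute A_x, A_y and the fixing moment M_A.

Resultant of the triangular load: ½ × 42.56 × 2.4 = 51.072 kN, acting at 2.8 m from A (one-third of the span from the peak).
ΣF_x = 0: A_x + 5 = 0 → A_x = -5.000 kN.
ΣF_y = 0: A_y − ½·42.56·2.4 = 0 → A_y = 51.07 kN.
ΣM about A: M_A − (½·42.56·2.4)·2.8 = 0 → M_A = 143.0 kN·m.

A_x = -5.000 kN, A_y = 51.07 kN, M_A = 143.0 kN·m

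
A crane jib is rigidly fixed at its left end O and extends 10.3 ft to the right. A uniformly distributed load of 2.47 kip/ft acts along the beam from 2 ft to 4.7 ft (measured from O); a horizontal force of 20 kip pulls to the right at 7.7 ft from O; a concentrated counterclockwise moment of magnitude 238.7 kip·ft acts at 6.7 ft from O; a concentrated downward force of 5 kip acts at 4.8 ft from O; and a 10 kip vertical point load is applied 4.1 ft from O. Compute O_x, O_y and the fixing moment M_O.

Resultant of the distributed load: 2.47 × 2.7 = 6.669 kip at 3.35 ft from O.
ΣF_x = 0: O_x + 20 = 0 → O_x = -20.00 kip.
ΣF_y = 0: O_y − 2.47·2.7 − 5 − 10 = 0 → O_y = 21.67 kip.
ΣM about O: M_O − (2.47·2.7)·3.35 + 238.7 − 5·4.8 − 10·4.1 = 0 → M_O = -151.4 kip·ft.

O_x = -20.00 kip, O_y = 21.67 kip, M_O = -151.4 kip·ft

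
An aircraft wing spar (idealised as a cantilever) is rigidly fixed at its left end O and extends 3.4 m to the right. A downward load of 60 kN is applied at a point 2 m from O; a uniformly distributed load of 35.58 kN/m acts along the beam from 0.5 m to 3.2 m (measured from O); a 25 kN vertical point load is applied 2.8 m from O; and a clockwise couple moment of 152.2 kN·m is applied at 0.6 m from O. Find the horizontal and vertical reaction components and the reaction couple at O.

Resultant of the distributed load: 35.58 × 2.7 = 96.066 kN at 1.85 m from O.
ΣF_x = 0: O_x = 0.
ΣF_y = 0: O_y − 60 − 35.58·2.7 − 25 = 0 → O_y = 181.1 kN.
ΣM about O: M_O − 60·2 − (35.58·2.7)·1.85 − 25·2.8 − 152.2 = 0 → M_O = 519.9 kN·m.

O_x = 0, O_y = 181.1 kN, M_O = 519.9 kN·m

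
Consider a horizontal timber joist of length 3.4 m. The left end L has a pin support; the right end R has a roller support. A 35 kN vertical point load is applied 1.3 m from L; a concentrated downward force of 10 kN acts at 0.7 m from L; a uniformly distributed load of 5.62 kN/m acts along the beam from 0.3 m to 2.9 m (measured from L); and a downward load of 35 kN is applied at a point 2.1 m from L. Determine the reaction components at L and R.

Resultant of the distributed load: 5.62 × 2.6 = 14.612 kN at 1.6 m from L.
Taking moments about L: R_y·3.4 − 35·1.3 − 10·0.7 − (5.62·2.6)·1.6 − 35·2.1 = 0 → R_y = 149.3792/3.4 = 43.9351 ≈ 43.94 kN.
ΣF_y = 0: L_y + 43.9351 − 35 − 10 − 5.62·2.6 − 35 = 0 → L_y = 50.68 kN.
ΣF_x = 0: no horizontal applied forces, so L_x = 0.

L_x = 0, L_y = 50.68 kN, R_y = 43.94 kN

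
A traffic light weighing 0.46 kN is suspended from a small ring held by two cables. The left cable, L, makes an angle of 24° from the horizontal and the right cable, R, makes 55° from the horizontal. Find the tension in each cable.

T_L = 0.2688 kN, T_R = 0.4281 kN

ΣF_x = 0: −T_L·cos24° + T_R·cos55° = 0 → T_R = 1.59272·T_L.
ΣF_y = 0: T_L·sin24° + T_R·sin55° = 0.46.
Substitute: T_L·(0.406737 + 1.59272·0.819152) = 0.46 → T_L = 0.268783 ≈ 0.2688 kN.
Then T_R = 1.59272 × 0.268783 = 0.4281 kN.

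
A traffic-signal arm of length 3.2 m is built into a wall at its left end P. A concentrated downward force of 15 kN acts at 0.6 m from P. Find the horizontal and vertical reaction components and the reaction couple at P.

ΣF_x = 0: P_x = 0.
ΣF_y = 0: P_y − 15 = 0 → P_y = 15.00 kN.
ΣM about P: M_P − 15·0.6 = 0 → M_P = 9.000 kN·m.

P_x = 0, P_y = 15.00 kN, M_P = 9.000 kN·m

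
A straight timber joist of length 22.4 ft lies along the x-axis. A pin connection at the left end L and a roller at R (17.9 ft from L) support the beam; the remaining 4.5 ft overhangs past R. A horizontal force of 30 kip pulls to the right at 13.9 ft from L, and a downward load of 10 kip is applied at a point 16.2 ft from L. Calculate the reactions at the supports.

ΣM about L: R_y·17.9 − 10·16.2 = 0 → R_y = 162/17.9 = 9.05028 ≈ 9.050 kip.
ΣF_y = 0: L_y + 9.05028 − 10 = 0 → L_y = 0.9497 kip.
ΣF_x = 0: L_x + 30 = 0 → L_x = -30.00 kip.

L_x = -30.00 kip, L_y = 0.9497 kip, R_y = 9.050 kip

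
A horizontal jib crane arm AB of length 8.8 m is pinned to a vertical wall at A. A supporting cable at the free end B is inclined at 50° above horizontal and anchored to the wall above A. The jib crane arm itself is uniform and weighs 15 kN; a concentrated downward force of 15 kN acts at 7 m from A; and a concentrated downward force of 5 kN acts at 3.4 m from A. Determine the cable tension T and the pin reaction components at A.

T = 27.89 kN, A_x = 17.93 kN, A_y = 13.64 kN

ΣM about A: T·sin50°·8.8 − 15·4.4 − 15·7 − 5·3.4 = 0 → T = 188/(8.8·0.766044) = 27.8883 ≈ 27.89 kN.
ΣF_x = 0: A_x − T·cos50° = 0 → A_x = 27.8883 × 0.642788 = 17.93 kN.
ΣF_y = 0: A_y + T·sin50° − 15 − 15 − 5 = 0 → A_y = 35 − 27.8883 × 0.766044 = 13.64 kN.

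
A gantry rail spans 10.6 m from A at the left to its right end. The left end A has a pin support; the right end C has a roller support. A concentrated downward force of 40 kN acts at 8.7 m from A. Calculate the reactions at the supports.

Moments about A: C_y·10.6 − 40·8.7 = 0 → C_y = 348/10.6 = 32.8302 ≈ 32.83 kN.
ΣF_y = 0: A_y + 32.8302 − 40 = 0 → A_y = 7.170 kN.
ΣF_x = 0: no horizontal applied forces, so A_x = 0.

A_x = 0, A_y = 7.170 kN, C_y = 32.83 kN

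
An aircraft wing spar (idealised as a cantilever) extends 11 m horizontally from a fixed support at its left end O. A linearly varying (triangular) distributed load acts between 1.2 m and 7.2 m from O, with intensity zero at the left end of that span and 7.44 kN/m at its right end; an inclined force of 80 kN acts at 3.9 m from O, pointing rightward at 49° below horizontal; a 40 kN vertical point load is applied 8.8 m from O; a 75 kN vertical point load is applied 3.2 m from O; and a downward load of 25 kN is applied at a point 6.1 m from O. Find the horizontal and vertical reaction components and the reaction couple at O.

Resultant of the triangular load: ½ × 7.44 × 6 = 22.32 kN, acting at 5.2 m from O (one-third of the span from the peak).
ΣF_x = 0: O_x + 80·cos49° = 0 → O_x = -52.48 kN.
ΣF_y = 0: O_y − ½·7.44·6 − 80·sin49° − 40 − 75 − 25 = 0 → O_y = 222.7 kN.
ΣM about O: M_O − (½·7.44·6)·5.2 − 80·sin49°·3.9 − 40·8.8 − 75·3.2 − 25·6.1 = 0 → M_O = 1096 kN·m.

O_x = -52.48 kN, O_y = 222.7 kN, M_O = 1096 kN·m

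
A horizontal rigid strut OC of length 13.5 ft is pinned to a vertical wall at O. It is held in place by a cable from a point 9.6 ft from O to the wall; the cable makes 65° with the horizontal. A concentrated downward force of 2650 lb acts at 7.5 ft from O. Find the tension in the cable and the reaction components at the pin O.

T = 2284 lb, O_x = 965.4 lb, O_y = 579.7 lb

ΣM about O: T·sin65°·9.6 − 2650·7.5 = 0 → T = 19875/(9.6·0.906308) = 2284.34 ≈ 2284 lb.
ΣF_x = 0: O_x − T·cos65° = 0 → O_x = 2284.34 × 0.422618 = 965.4 lb.
ΣF_y = 0: O_y + T·sin65° − 2650 = 0 → O_y = 2650 − 2284.34 × 0.906308 = 579.7 lb.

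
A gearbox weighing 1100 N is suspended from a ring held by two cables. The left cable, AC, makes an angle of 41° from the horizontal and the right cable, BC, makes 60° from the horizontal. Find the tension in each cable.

T_AC = 560.3 N, T_BC = 845.7 N

ΣF_x = 0: −T_AC·cos41° + T_BC·cos60° = 0 → T_BC = 1.50942·T_AC.
ΣF_y = 0: T_AC·sin41° + T_BC·sin60° = 1100.
Substitute: T_AC·(0.656059 + 1.50942·0.866025) = 1100 → T_AC = 560.294 ≈ 560.3 N.
Then T_BC = 1.50942 × 560.294 = 845.7 N.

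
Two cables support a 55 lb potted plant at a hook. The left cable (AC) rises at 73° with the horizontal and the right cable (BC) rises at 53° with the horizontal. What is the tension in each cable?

ΣF_x = 0: −T_AC·cos73° + T_BC·cos53° = 0 → T_BC = 0.485817·T_AC.
ΣF_y = 0: T_AC·sin73° + T_BC·sin53° = 55.
Substitute: T_AC·(0.956305 + 0.485817·0.798636) = 55 → T_AC = 40.9136 ≈ 40.91 lb.
Then T_BC = 0.485817 × 40.9136 = 19.88 lb.

T_AC = 40.91 lb, T_BC = 19.88 lb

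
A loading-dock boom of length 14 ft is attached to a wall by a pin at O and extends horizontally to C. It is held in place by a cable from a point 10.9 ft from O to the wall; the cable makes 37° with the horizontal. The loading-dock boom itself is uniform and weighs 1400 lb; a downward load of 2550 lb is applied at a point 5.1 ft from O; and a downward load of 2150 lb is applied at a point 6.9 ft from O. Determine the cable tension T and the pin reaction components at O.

ΣM about O: T·sin37°·10.9 − 1400·7 − 2550·5.1 − 2150·6.9 = 0 → T = 37640/(10.9·0.601815) = 5737.99 ≈ 5738 lb.
ΣF_x = 0: O_x − T·cos37° = 0 → O_x = 5737.99 × 0.798636 = 4583 lb.
ΣF_y = 0: O_y + T·sin37° − 1400 − 2550 − 2150 = 0 → O_y = 6100 − 5737.99 × 0.601815 = 2647 lb.

T = 5738 lb, O_x = 4583 lb, O_y = 2647 lb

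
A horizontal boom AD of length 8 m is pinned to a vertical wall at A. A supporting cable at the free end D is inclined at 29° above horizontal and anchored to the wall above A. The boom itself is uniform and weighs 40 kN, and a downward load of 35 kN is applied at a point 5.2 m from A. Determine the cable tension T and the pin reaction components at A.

ΣM about A: T·sin29°·8 − 40·4 − 35·5.2 = 0 → T = 342/(8·0.48481) = 88.1789 ≈ 88.18 kN.
ΣF_x = 0: A_x − T·cos29° = 0 → A_x = 88.1789 × 0.87462 = 77.12 kN.
ΣF_y = 0: A_y + T·sin29° − 40 − 35 = 0 → A_y = 75 − 88.1789 × 0.48481 = 32.25 kN.

T = 88.18 kN, A_x = 77.12 kN, A_y = 32.25 kN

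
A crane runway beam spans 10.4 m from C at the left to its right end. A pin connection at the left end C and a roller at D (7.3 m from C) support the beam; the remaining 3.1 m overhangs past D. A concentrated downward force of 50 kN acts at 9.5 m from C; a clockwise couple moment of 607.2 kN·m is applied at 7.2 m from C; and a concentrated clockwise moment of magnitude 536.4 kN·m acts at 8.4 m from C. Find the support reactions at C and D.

ΣM about C: D_y·7.3 − 50·9.5 − 607.2 − 536.4 = 0 → D_y = 1618.6/7.3 = 221.726 ≈ 221.7 kN.
ΣF_y = 0: C_y + 221.726 − 50 = 0 → C_y = -171.7 kN.
ΣF_x = 0: no horizontal applied forces, so C_x = 0.

C_x = 0, C_y = -171.7 kN, D_y = 221.7 kN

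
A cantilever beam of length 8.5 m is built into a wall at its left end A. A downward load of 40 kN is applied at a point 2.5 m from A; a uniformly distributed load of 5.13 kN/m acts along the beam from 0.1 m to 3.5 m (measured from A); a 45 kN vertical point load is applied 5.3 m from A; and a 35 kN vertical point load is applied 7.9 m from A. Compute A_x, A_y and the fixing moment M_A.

Resultant of the distributed load: 5.13 × 3.4 = 17.442 kN at 1.8 m from A.
ΣF_x = 0: A_x = 0.
ΣF_y = 0: A_y − 40 − 5.13·3.4 − 45 − 35 = 0 → A_y = 137.4 kN.
ΣM about A: M_A − 40·2.5 − (5.13·3.4)·1.8 − 45·5.3 − 35·7.9 = 0 → M_A = 646.4 kN·m.

A_x = 0, A_y = 137.4 kN, M_A = 646.4 kN·m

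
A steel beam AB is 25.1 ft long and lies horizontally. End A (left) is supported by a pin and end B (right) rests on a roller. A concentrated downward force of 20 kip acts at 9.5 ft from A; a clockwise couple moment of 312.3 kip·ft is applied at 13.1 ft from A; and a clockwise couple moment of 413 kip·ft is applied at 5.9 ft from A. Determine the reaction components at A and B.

Taking moments about A: B_y·25.1 − 20·9.5 − 312.3 − 413 = 0 → B_y = 915.3/25.1 = 36.4661 ≈ 36.47 kip.
ΣF_y = 0: A_y + 36.4661 − 20 = 0 → A_y = -16.47 kip.
ΣF_x = 0: no horizontal applied forces, so A_x = 0.

A_x = 0, A_y = -16.47 kip, B_y = 36.47 kip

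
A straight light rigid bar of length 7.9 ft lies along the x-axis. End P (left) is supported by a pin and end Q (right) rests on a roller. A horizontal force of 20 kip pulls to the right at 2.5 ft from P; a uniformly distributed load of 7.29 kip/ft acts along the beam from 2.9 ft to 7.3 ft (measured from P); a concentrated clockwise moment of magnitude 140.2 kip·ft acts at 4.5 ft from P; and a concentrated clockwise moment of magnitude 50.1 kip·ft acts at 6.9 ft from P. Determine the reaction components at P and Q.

Resultant of the distributed load: 7.29 × 4.4 = 32.076 kip at 5.1 ft from P.
Moments about P: Q_y·7.9 − (7.29·4.4)·5.1 − 140.2 − 50.1 = 0 → Q_y = 353.8876/7.9 = 44.7959 ≈ 44.80 kip.
ΣF_y = 0: P_y + 44.7959 − 7.29·4.4 = 0 → P_y = -12.72 kip.
ΣF_x = 0: P_x + 20 = 0 → P_x = -20.00 kip.

P_x = -20.00 kip, P_y = -12.72 kip, Q_y = 44.80 kip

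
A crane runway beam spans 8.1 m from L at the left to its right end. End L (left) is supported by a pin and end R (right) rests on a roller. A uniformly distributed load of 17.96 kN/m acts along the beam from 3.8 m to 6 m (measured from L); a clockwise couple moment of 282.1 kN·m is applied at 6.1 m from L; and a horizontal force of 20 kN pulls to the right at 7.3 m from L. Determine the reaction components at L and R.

Resultant of the distributed load: 17.96 × 2.2 = 39.512 kN at 4.9 m from L.
ΣM about L: R_y·8.1 − (17.96·2.2)·4.9 − 282.1 = 0 → R_y = 475.7088/8.1 = 58.7295 ≈ 58.73 kN.
ΣF_y = 0: L_y + 58.7295 − 17.96·2.2 = 0 → L_y = -19.22 kN.
ΣF_x = 0: L_x + 20 = 0 → L_x = -20.00 kN.

L_x = -20.00 kN, L_y = -19.22 kN, R_y = 58.73 kN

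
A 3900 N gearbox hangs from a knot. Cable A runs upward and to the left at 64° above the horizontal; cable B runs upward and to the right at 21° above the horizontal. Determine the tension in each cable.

T_A = 3655 N, T_B = 1716 N

ΣF_x = 0: −T_A·cos64° + T_B·cos21° = 0 → T_B = 0.469559·T_A.
ΣF_y = 0: T_A·sin64° + T_B·sin21° = 3900.
Substitute: T_A·(0.898794 + 0.469559·0.358368) = 3900 → T_A = 3654.87 ≈ 3655 N.
Then T_B = 0.469559 × 3654.87 = 1716 N.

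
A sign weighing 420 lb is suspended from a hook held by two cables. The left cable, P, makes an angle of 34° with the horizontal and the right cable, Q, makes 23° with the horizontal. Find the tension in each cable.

ΣF_x = 0: −T_P·cos34° + T_Q·cos23° = 0 → T_Q = 0.900634·T_P.
ΣF_y = 0: T_P·sin34° + T_Q·sin23° = 420.
Substitute: T_P·(0.559193 + 0.900634·0.390731) = 420 → T_P = 460.982 ≈ 461.0 lb.
Then T_Q = 0.900634 × 460.982 = 415.2 lb.

T_P = 461.0 lb, T_Q = 415.2 lb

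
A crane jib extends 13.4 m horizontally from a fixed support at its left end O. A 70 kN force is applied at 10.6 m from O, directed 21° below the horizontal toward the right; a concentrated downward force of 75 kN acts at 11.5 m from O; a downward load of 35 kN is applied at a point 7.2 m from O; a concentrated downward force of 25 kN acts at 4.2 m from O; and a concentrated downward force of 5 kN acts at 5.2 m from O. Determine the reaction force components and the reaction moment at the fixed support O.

O_x = -65.35 kN, O_y = 165.1 kN, M_O = 1511 kN·m

ΣF_x = 0: O_x + 70·cos21° = 0 → O_x = -65.35 kN.
ΣF_y = 0: O_y − 70·sin21° − 75 − 35 − 25 − 5 = 0 → O_y = 165.1 kN.
ΣM about O: M_O − 70·sin21°·10.6 − 75·11.5 − 35·7.2 − 25·4.2 − 5·5.2 = 0 → M_O = 1511 kN·m.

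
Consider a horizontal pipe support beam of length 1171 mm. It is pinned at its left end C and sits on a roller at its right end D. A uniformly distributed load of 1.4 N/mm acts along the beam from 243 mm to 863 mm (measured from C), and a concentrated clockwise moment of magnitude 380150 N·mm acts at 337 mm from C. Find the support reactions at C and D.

Resultant of the distributed load: 1.4 × 620 = 868 N at 553 mm from C.
Taking moments about C: D_y·1171 − (1.4·620)·553 − 380150 = 0 → D_y = 860154/1171 = 734.547 ≈ 734.5 N.
ΣF_y = 0: C_y + 734.547 − 1.4·620 = 0 → C_y = 133.5 N.
ΣF_x = 0: no horizontal applied forces, so C_x = 0.

C_x = 0, C_y = 133.5 N, D_y = 734.5 N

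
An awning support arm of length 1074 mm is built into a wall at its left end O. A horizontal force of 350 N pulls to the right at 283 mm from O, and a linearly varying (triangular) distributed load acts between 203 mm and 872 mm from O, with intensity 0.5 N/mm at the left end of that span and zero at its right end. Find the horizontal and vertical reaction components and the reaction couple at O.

Resultant of the triangular load: ½ × 0.5 × 669 = 167.25 N, acting at 426 mm from O (one-third of the span from the peak).
ΣF_x = 0: O_x + 350 = 0 → O_x = -350.0 N.
ΣF_y = 0: O_y − ½·0.5·669 = 0 → O_y = 167.2 N.
ΣM about O: M_O − (½·0.5·669)·426 = 0 → M_O = 71250 N·mm.

O_x = -350.0 N, O_y = 167.2 N, M_O = 71250 N·mm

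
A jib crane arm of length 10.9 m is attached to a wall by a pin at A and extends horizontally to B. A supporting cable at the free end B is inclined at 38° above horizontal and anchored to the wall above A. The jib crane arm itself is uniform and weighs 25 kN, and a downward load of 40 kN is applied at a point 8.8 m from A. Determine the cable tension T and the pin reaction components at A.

T = 72.76 kN, A_x = 57.33 kN, A_y = 20.21 kN

ΣM about A: T·sin38°·10.9 − 25·5.45 − 40·8.8 = 0 → T = 488.25/(10.9·0.615661) = 72.7569 ≈ 72.76 kN.
ΣF_x = 0: A_x − T·cos38° = 0 → A_x = 72.7569 × 0.788011 = 57.33 kN.
ΣF_y = 0: A_y + T·sin38° − 25 − 40 = 0 → A_y = 65 − 72.7569 × 0.615661 = 20.21 kN.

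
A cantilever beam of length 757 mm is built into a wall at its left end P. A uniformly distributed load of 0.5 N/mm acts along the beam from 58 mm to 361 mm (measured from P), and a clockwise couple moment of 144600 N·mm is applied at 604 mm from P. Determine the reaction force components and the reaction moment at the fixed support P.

P_x = 0, P_y = 151.5 N, M_P = 176300 N·mm

Resultant of the distributed load: 0.5 × 303 = 151.5 N at 209.5 mm from P.
ΣF_x = 0: P_x = 0.
ΣF_y = 0: P_y − 0.5·303 = 0 → P_y = 151.5 N.
ΣM about P: M_P − (0.5·303)·209.5 − 144600 = 0 → M_P = 176300 N·mm.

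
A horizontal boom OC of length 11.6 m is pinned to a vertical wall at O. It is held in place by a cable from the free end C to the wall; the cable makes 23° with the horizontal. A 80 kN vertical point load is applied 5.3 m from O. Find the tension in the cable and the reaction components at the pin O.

T = 93.55 kN, O_x = 86.11 kN, O_y = 43.45 kN

ΣM about O: T·sin23°·11.6 − 80·5.3 = 0 → T = 424/(11.6·0.390731) = 93.547 ≈ 93.55 kN.
ΣF_x = 0: O_x − T·cos23° = 0 → O_x = 93.547 × 0.920505 = 86.11 kN.
ΣF_y = 0: O_y + T·sin23° − 80 = 0 → O_y = 80 − 93.547 × 0.390731 = 43.45 kN.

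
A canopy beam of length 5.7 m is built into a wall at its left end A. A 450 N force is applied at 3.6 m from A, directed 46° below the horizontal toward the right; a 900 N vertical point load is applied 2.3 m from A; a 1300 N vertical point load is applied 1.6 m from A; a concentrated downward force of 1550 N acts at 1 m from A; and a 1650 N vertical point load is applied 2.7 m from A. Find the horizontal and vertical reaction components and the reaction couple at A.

ΣF_x = 0: A_x + 450·cos46° = 0 → A_x = -312.6 N.
ΣF_y = 0: A_y − 450·sin46° − 900 − 1300 − 1550 − 1650 = 0 → A_y = 5724 N.
ΣM about A: M_A − 450·sin46°·3.6 − 900·2.3 − 1300·1.6 − 1550·1 − 1650·2.7 = 0 → M_A = 11320 N·m.

A_x = -312.6 N, A_y = 5724 N, M_A = 11320 N·m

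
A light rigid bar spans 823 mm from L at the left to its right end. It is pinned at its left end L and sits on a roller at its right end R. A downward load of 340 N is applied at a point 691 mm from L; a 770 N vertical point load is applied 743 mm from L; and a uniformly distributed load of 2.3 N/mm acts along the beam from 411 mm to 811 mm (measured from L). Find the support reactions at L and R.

Resultant of the distributed load: 2.3 × 400 = 920 N at 611 mm from L.
Moments about L: R_y·823 − 340·691 − 770·743 − (2.3·400)·611 = 0 → R_y = 1369170/823 = 1663.63 ≈ 1664 N.
ΣF_y = 0: L_y + 1663.63 − 340 − 770 − 2.3·400 = 0 → L_y = 366.4 N.
ΣF_x = 0: no horizontal applied forces, so L_x = 0.

L_x = 0, L_y = 366.4 N, R_y = 1664 N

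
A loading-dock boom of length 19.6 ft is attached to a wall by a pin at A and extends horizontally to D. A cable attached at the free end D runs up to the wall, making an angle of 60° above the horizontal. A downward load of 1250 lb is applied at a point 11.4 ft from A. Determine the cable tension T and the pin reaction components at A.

T = 839.5 lb, A_x = 419.8 lb, A_y = 523.0 lb

ΣM about A: T·sin60°·19.6 − 1250·11.4 = 0 → T = 14250/(19.6·0.866025) = 839.515 ≈ 839.5 lb.
ΣF_x = 0: A_x − T·cos60° = 0 → A_x = 839.515 × 0.5 = 419.8 lb.
ΣF_y = 0: A_y + T·sin60° − 1250 = 0 → A_y = 1250 − 839.515 × 0.866025 = 523.0 lb.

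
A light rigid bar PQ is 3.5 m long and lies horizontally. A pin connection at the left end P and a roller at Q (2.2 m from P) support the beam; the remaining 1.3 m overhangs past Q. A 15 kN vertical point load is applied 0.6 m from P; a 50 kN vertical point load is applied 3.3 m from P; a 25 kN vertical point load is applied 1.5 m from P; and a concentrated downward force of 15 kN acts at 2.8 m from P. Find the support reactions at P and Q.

P_x = 0, P_y = -10.23 kN, Q_y = 115.2 kN

ΣM about P: Q_y·2.2 − 15·0.6 − 50·3.3 − 25·1.5 − 15·2.8 = 0 → Q_y = 253.5/2.2 = 115.227 ≈ 115.2 kN.
ΣF_y = 0: P_y + 115.227 − 15 − 50 − 25 − 15 = 0 → P_y = -10.23 kN.
ΣF_x = 0: no horizontal applied forces, so P_x = 0.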